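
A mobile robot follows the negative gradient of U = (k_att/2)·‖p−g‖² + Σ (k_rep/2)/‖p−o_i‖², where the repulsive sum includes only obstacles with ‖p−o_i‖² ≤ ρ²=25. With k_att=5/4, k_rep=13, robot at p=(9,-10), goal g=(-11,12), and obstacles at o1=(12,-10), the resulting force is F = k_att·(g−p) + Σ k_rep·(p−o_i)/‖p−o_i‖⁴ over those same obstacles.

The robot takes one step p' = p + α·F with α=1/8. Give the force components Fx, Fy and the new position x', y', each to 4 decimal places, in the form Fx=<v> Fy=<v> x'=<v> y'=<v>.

Fx=-25.4815 Fy=27.5000 x'=5.8148 y'=-6.5625

F_att = 5/4·(g−p) = 5/4·(-20,22) = (-25.0000,27.5000)
o1: d²=9 ≤ ρ²=25; F_rep = 13·(-3,0)/9² = (-0.4815,0.0000)
F = F_att + ΣF_rep = (-25.4815,27.5000)
p' = p + 1/8·F = (5.8148,-6.5625)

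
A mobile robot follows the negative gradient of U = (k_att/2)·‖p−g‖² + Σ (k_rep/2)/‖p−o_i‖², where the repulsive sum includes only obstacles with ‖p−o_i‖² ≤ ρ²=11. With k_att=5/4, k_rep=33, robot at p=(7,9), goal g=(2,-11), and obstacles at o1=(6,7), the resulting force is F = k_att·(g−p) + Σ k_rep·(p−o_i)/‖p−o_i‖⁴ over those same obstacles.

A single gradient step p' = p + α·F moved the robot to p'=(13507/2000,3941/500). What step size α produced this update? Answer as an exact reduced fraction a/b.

F_att = 5/4·(g−p) = 5/4·(-5,-20) = (-6.2500,-25.0000)
o1: d²=5 ≤ ρ²=11; F_rep = 33·(1,2)/5² = (1.3200,2.6400)
F = F_att + ΣF_rep = (-4.9300,-22.3600)
Δp = p'−p = (-0.2465,-1.1180); α = Δx/Fx = (-493/2000) / (-493/100) = 1/20
check: Δy/Fy = (-559/500) / (-559/25) = 1/20 ✓

α = 1/20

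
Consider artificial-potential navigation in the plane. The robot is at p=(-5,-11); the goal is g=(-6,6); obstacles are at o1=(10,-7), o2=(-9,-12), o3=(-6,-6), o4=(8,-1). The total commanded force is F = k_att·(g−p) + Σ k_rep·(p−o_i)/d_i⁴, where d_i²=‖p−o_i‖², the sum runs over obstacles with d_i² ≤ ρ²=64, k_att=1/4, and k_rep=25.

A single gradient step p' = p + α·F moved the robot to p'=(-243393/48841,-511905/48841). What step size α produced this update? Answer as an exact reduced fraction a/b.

F_att = 1/4·(g−p) = 1/4·(-1,17) = (-0.2500,4.2500)
o1: d²=241 > ρ²=64 → inactive
o2: d²=17 ≤ ρ²=64; F_rep = 25·(4,1)/17² = (0.3460,0.0865)
o3: d²=26 ≤ ρ²=64; F_rep = 25·(1,-5)/26² = (0.0370,-0.1849)
o4: d²=269 > ρ²=64 → inactive
F = F_att + ΣF_rep = (0.1330,4.1516)
Δp = p'−p = (0.0166,0.5189); α = Δx/Fx = (812/48841) / (6496/48841) = 1/8
check: Δy/Fy = (25346/48841) / (202768/48841) = 1/8 ✓

α = 1/8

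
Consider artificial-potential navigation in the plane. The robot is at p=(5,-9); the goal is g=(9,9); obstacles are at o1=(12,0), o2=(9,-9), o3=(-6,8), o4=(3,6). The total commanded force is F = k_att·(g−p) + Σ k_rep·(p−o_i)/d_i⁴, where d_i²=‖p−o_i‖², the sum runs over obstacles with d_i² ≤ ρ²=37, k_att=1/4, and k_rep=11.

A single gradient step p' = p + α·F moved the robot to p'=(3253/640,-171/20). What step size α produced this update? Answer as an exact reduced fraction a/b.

F_att = 1/4·(g−p) = 1/4·(4,18) = (1.0000,4.5000)
o1: d²=130 > ρ²=37 → inactive
o2: d²=16 ≤ ρ²=37; F_rep = 11·(-4,0)/16² = (-0.1719,0.0000)
o3: d²=410 > ρ²=37 → inactive
o4: d²=229 > ρ²=37 → inactive
F = F_att + ΣF_rep = (0.8281,4.5000)
Δp = p'−p = (0.0828,0.4500); α = Δx/Fx = (53/640) / (53/64) = 1/10
check: Δy/Fy = (9/20) / (9/2) = 1/10 ✓

α = 1/10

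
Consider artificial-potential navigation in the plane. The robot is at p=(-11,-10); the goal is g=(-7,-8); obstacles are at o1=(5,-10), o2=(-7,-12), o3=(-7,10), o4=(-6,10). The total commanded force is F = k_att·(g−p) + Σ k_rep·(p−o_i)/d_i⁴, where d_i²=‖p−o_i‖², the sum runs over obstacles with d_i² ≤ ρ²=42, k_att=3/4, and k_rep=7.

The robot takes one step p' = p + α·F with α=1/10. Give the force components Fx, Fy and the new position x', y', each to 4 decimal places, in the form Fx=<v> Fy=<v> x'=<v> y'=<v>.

Fx=2.9300 Fy=1.5350 x'=-10.7070 y'=-9.8465

F_att = 3/4·(g−p) = 3/4·(4,2) = (3.0000,1.5000)
o1: d²=256 > ρ²=42 → inactive
o2: d²=20 ≤ ρ²=42; F_rep = 7·(-4,2)/20² = (-0.0700,0.0350)
o3: d²=416 > ρ²=42 → inactive
o4: d²=425 > ρ²=42 → inactive
F = F_att + ΣF_rep = (2.9300,1.5350)
p' = p + 1/10·F = (-10.7070,-9.8465)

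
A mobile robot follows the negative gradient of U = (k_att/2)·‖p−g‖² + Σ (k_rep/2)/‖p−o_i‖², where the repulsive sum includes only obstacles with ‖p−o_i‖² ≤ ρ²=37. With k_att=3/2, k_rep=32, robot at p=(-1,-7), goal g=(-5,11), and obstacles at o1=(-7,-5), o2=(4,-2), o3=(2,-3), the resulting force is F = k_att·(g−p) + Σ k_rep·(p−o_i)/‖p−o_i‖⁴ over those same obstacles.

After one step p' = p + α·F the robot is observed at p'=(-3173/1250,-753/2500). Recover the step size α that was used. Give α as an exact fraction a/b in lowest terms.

F_att = 3/2·(g−p) = 3/2·(-4,18) = (-6.0000,27.0000)
o1: d²=40 > ρ²=37 → inactive
o2: d²=50 > ρ²=37 → inactive
o3: d²=25 ≤ ρ²=37; F_rep = 32·(-3,-4)/25² = (-0.1536,-0.2048)
F = F_att + ΣF_rep = (-6.1536,26.7952)
Δp = p'−p = (-1.5384,6.6988); α = Δx/Fx = (-1923/1250) / (-3846/625) = 1/4
check: Δy/Fy = (16747/2500) / (16747/625) = 1/4 ✓

α = 1/4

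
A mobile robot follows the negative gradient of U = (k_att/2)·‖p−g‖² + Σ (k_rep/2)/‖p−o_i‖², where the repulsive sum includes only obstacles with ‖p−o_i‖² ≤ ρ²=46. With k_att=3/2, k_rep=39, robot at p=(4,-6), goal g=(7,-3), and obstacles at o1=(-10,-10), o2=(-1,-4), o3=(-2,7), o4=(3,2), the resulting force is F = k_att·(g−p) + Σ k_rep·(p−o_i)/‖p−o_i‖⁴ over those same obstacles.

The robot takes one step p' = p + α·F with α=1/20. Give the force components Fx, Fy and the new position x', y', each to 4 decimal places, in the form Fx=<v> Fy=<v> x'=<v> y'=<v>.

Fx=4.7319 Fy=4.4073 x'=4.2366 y'=-5.7796

F_att = 3/2·(g−p) = 3/2·(3,3) = (4.5000,4.5000)
o1: d²=212 > ρ²=46 → inactive
o2: d²=29 ≤ ρ²=46; F_rep = 39·(5,-2)/29² = (0.2319,-0.0927)
o3: d²=205 > ρ²=46 → inactive
o4: d²=65 > ρ²=46 → inactive
F = F_att + ΣF_rep = (4.7319,4.4073)
p' = p + 1/20·F = (4.2366,-5.7796)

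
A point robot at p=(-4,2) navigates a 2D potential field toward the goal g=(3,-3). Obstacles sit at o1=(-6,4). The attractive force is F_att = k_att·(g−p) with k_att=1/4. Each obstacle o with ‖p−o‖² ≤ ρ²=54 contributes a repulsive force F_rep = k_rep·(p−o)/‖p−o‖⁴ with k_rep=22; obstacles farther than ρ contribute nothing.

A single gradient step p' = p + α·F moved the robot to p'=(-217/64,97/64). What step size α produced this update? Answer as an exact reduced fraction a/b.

α = 1/4

F_att = 1/4·(g−p) = 1/4·(7,-5) = (1.7500,-1.2500)
o1: d²=8 ≤ ρ²=54; F_rep = 22·(2,-2)/8² = (0.6875,-0.6875)
F = F_att + ΣF_rep = (2.4375,-1.9375)
Δp = p'−p = (0.6094,-0.4844); α = Δx/Fx = (39/64) / (39/16) = 1/4
check: Δy/Fy = (-31/64) / (-31/16) = 1/4 ✓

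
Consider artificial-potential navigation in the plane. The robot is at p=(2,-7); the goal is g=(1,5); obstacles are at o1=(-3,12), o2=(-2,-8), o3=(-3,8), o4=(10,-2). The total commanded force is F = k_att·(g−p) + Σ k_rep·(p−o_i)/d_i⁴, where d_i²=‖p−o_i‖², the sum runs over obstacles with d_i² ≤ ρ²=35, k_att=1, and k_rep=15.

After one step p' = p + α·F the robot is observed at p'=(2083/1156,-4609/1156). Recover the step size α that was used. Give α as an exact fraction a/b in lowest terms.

F_att = 1·(g−p) = 1·(-1,12) = (-1.0000,12.0000)
o1: d²=386 > ρ²=35 → inactive
o2: d²=17 ≤ ρ²=35; F_rep = 15·(4,1)/17² = (0.2076,0.0519)
o3: d²=250 > ρ²=35 → inactive
o4: d²=89 > ρ²=35 → inactive
F = F_att + ΣF_rep = (-0.7924,12.0519)
Δp = p'−p = (-0.1981,3.0130); α = Δx/Fx = (-229/1156) / (-229/289) = 1/4
check: Δy/Fy = (3483/1156) / (3483/289) = 1/4 ✓

α = 1/4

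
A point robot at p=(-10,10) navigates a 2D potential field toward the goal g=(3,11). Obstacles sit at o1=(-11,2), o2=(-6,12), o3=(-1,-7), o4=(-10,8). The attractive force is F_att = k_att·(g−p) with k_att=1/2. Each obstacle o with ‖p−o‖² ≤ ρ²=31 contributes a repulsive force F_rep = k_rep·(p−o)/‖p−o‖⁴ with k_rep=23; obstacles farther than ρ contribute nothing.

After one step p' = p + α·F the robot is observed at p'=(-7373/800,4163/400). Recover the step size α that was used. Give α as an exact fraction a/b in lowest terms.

F_att = 1/2·(g−p) = 1/2·(13,1) = (6.5000,0.5000)
o1: d²=65 > ρ²=31 → inactive
o2: d²=20 ≤ ρ²=31; F_rep = 23·(-4,-2)/20² = (-0.2300,-0.1150)
o3: d²=370 > ρ²=31 → inactive
o4: d²=4 ≤ ρ²=31; F_rep = 23·(0,2)/4² = (0.0000,2.8750)
F = F_att + ΣF_rep = (6.2700,3.2600)
Δp = p'−p = (0.7837,0.4075); α = Δx/Fx = (627/800) / (627/100) = 1/8
check: Δy/Fy = (163/400) / (163/50) = 1/8 ✓

α = 1/8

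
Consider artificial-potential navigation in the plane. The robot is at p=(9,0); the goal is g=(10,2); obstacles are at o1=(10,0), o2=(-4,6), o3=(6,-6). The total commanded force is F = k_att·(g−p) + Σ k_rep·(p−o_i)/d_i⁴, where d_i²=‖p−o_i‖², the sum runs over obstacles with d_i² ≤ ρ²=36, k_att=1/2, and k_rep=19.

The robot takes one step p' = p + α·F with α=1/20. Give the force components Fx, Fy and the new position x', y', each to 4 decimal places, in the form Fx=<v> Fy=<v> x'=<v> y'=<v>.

Fx=-18.5000 Fy=1.0000 x'=8.0750 y'=0.0500

F_att = 1/2·(g−p) = 1/2·(1,2) = (0.5000,1.0000)
o1: d²=1 ≤ ρ²=36; F_rep = 19·(-1,0)/1² = (-19.0000,0.0000)
o2: d²=205 > ρ²=36 → inactive
o3: d²=45 > ρ²=36 → inactive
F = F_att + ΣF_rep = (-18.5000,1.0000)
p' = p + 1/20·F = (8.0750,0.0500)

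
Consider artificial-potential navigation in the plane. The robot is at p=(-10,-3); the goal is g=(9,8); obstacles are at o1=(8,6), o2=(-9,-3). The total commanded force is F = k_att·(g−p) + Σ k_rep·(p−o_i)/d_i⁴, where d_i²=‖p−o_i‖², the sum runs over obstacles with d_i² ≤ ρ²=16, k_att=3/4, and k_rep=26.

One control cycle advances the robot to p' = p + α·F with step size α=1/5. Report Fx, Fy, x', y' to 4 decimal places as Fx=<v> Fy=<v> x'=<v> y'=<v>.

F_att = 3/4·(g−p) = 3/4·(19,11) = (14.2500,8.2500)
o1: d²=405 > ρ²=16 → inactive
o2: d²=1 ≤ ρ²=16; F_rep = 26·(-1,0)/1² = (-26.0000,0.0000)
F = F_att + ΣF_rep = (-11.7500,8.2500)
p' = p + 1/5·F = (-12.3500,-1.3500)

Fx=-11.7500 Fy=8.2500 x'=-12.3500 y'=-1.3500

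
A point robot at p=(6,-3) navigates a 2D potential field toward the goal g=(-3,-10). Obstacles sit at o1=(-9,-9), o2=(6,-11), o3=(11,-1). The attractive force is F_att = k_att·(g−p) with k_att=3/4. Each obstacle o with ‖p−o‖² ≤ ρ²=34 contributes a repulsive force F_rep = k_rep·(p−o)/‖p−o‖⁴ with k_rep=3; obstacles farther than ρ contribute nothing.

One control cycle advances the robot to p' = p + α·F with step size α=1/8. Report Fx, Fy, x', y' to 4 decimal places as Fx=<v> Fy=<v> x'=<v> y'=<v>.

Fx=-6.7678 Fy=-5.2571 x'=5.1540 y'=-3.6571

F_att = 3/4·(g−p) = 3/4·(-9,-7) = (-6.7500,-5.2500)
o1: d²=261 > ρ²=34 → inactive
o2: d²=64 > ρ²=34 → inactive
o3: d²=29 ≤ ρ²=34; F_rep = 3·(-5,-2)/29² = (-0.0178,-0.0071)
F = F_att + ΣF_rep = (-6.7678,-5.2571)
p' = p + 1/8·F = (5.1540,-3.6571)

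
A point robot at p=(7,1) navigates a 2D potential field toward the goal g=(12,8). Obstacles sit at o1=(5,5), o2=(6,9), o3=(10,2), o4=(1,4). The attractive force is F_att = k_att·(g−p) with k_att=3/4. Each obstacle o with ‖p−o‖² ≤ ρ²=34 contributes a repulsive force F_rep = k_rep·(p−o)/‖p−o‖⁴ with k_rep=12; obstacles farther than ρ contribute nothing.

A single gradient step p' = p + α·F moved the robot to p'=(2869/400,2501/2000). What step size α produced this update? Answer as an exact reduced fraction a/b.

F_att = 3/4·(g−p) = 3/4·(5,7) = (3.7500,5.2500)
o1: d²=20 ≤ ρ²=34; F_rep = 12·(2,-4)/20² = (0.0600,-0.1200)
o2: d²=65 > ρ²=34 → inactive
o3: d²=10 ≤ ρ²=34; F_rep = 12·(-3,-1)/10² = (-0.3600,-0.1200)
o4: d²=45 > ρ²=34 → inactive
F = F_att + ΣF_rep = (3.4500,5.0100)
Δp = p'−p = (0.1725,0.2505); α = Δx/Fx = (69/400) / (69/20) = 1/20
check: Δy/Fy = (501/2000) / (501/100) = 1/20 ✓

α = 1/20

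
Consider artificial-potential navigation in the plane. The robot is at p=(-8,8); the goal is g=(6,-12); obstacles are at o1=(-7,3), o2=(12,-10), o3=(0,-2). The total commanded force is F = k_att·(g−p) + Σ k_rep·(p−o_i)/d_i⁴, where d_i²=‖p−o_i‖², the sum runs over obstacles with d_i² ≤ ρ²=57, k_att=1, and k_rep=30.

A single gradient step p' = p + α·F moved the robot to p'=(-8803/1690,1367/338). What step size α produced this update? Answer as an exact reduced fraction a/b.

F_att = 1·(g−p) = 1·(14,-20) = (14.0000,-20.0000)
o1: d²=26 ≤ ρ²=57; F_rep = 30·(-1,5)/26² = (-0.0444,0.2219)
o2: d²=724 > ρ²=57 → inactive
o3: d²=164 > ρ²=57 → inactive
F = F_att + ΣF_rep = (13.9556,-19.7781)
Δp = p'−p = (2.7911,-3.9556); α = Δx/Fx = (4717/1690) / (4717/338) = 1/5
check: Δy/Fy = (-1337/338) / (-6685/338) = 1/5 ✓

α = 1/5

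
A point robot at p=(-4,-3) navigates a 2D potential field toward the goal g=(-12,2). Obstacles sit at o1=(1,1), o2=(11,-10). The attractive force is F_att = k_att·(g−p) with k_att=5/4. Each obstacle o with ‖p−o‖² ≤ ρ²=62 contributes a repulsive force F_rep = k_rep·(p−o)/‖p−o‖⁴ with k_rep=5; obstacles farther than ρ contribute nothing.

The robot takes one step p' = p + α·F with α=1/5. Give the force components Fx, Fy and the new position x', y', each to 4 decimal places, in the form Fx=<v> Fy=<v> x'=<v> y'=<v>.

F_att = 5/4·(g−p) = 5/4·(-8,5) = (-10.0000,6.2500)
o1: d²=41 ≤ ρ²=62; F_rep = 5·(-5,-4)/41² = (-0.0149,-0.0119)
o2: d²=274 > ρ²=62 → inactive
F = F_att + ΣF_rep = (-10.0149,6.2381)
p' = p + 1/5·F = (-6.0030,-1.7524)

Fx=-10.0149 Fy=6.2381 x'=-6.0030 y'=-1.7524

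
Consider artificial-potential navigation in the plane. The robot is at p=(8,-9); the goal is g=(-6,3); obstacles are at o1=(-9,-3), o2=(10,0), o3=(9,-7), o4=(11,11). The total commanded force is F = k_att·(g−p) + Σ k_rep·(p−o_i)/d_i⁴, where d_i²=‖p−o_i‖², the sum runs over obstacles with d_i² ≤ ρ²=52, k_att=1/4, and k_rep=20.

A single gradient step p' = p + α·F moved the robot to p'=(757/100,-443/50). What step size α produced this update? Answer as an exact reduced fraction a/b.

F_att = 1/4·(g−p) = 1/4·(-14,12) = (-3.5000,3.0000)
o1: d²=325 > ρ²=52 → inactive
o2: d²=85 > ρ²=52 → inactive
o3: d²=5 ≤ ρ²=52; F_rep = 20·(-1,-2)/5² = (-0.8000,-1.6000)
o4: d²=409 > ρ²=52 → inactive
F = F_att + ΣF_rep = (-4.3000,1.4000)
Δp = p'−p = (-0.4300,0.1400); α = Δx/Fx = (-43/100) / (-43/10) = 1/10
check: Δy/Fy = (7/50) / (7/5) = 1/10 ✓

α = 1/10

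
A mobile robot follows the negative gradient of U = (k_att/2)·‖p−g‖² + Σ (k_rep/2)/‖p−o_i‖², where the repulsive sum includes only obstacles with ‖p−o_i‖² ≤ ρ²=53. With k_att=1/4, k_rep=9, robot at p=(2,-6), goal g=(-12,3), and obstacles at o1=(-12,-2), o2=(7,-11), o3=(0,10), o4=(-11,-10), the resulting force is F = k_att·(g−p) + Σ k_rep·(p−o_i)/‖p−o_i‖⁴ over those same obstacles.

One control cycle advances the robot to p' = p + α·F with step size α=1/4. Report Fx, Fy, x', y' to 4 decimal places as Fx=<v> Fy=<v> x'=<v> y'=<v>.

Fx=-3.5180 Fy=2.2680 x'=1.1205 y'=-5.4330

F_att = 1/4·(g−p) = 1/4·(-14,9) = (-3.5000,2.2500)
o1: d²=212 > ρ²=53 → inactive
o2: d²=50 ≤ ρ²=53; F_rep = 9·(-5,5)/50² = (-0.0180,0.0180)
o3: d²=260 > ρ²=53 → inactive
o4: d²=185 > ρ²=53 → inactive
F = F_att + ΣF_rep = (-3.5180,2.2680)
p' = p + 1/4·F = (1.1205,-5.4330)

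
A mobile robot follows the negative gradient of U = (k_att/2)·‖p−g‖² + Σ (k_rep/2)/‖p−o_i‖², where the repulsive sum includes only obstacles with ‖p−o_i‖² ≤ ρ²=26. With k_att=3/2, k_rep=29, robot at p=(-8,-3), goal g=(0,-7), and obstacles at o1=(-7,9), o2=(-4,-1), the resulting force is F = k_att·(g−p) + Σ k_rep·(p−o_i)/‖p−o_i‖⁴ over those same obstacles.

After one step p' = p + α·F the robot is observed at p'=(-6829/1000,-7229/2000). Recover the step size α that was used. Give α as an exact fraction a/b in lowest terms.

F_att = 3/2·(g−p) = 3/2·(8,-4) = (12.0000,-6.0000)
o1: d²=145 > ρ²=26 → inactive
o2: d²=20 ≤ ρ²=26; F_rep = 29·(-4,-2)/20² = (-0.2900,-0.1450)
F = F_att + ΣF_rep = (11.7100,-6.1450)
Δp = p'−p = (1.1710,-0.6145); α = Δx/Fx = (1171/1000) / (1171/100) = 1/10
check: Δy/Fy = (-1229/2000) / (-1229/200) = 1/10 ✓

α = 1/10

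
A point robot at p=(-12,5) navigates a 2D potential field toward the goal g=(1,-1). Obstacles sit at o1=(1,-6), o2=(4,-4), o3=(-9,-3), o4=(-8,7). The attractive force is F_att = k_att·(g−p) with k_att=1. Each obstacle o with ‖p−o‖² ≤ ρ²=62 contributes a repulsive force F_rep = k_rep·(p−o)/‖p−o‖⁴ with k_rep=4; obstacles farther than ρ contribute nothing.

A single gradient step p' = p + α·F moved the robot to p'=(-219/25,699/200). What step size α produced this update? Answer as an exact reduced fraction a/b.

F_att = 1·(g−p) = 1·(13,-6) = (13.0000,-6.0000)
o1: d²=290 > ρ²=62 → inactive
o2: d²=337 > ρ²=62 → inactive
o3: d²=73 > ρ²=62 → inactive
o4: d²=20 ≤ ρ²=62; F_rep = 4·(-4,-2)/20² = (-0.0400,-0.0200)
F = F_att + ΣF_rep = (12.9600,-6.0200)
Δp = p'−p = (3.2400,-1.5050); α = Δx/Fx = (81/25) / (324/25) = 1/4
check: Δy/Fy = (-301/200) / (-301/50) = 1/4 ✓

α = 1/4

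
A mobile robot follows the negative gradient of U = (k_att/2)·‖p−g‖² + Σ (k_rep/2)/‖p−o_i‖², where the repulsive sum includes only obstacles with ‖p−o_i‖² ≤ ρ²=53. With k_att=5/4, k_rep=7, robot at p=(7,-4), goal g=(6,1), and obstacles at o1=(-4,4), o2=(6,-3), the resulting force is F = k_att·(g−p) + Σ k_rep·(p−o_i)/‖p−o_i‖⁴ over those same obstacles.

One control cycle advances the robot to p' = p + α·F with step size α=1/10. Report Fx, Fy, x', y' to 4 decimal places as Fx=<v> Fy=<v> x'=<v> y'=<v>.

F_att = 5/4·(g−p) = 5/4·(-1,5) = (-1.2500,6.2500)
o1: d²=185 > ρ²=53 → inactive
o2: d²=2 ≤ ρ²=53; F_rep = 7·(1,-1)/2² = (1.7500,-1.7500)
F = F_att + ΣF_rep = (0.5000,4.5000)
p' = p + 1/10·F = (7.0500,-3.5500)

Fx=0.5000 Fy=4.5000 x'=7.0500 y'=-3.5500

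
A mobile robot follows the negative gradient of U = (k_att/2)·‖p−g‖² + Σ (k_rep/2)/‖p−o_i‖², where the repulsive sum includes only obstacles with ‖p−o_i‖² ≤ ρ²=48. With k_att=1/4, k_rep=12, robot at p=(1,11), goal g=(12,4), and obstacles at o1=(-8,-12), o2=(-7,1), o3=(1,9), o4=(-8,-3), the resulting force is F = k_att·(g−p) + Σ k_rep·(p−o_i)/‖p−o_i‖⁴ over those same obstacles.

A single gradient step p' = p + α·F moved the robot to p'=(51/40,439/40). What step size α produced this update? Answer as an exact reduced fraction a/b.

F_att = 1/4·(g−p) = 1/4·(11,-7) = (2.7500,-1.7500)
o1: d²=610 > ρ²=48 → inactive
o2: d²=164 > ρ²=48 → inactive
o3: d²=4 ≤ ρ²=48; F_rep = 12·(0,2)/4² = (0.0000,1.5000)
o4: d²=277 > ρ²=48 → inactive
F = F_att + ΣF_rep = (2.7500,-0.2500)
Δp = p'−p = (0.2750,-0.0250); α = Δx/Fx = (11/40) / (11/4) = 1/10
check: Δy/Fy = (-1/40) / (-1/4) = 1/10 ✓

α = 1/10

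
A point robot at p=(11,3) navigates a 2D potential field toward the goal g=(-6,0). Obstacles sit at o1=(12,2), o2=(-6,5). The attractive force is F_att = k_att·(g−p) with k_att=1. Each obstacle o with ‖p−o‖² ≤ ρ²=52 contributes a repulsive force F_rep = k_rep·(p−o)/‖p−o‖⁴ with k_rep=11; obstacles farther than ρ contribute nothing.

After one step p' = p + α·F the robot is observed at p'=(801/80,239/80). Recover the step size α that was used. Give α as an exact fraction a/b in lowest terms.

F_att = 1·(g−p) = 1·(-17,-3) = (-17.0000,-3.0000)
o1: d²=2 ≤ ρ²=52; F_rep = 11·(-1,1)/2² = (-2.7500,2.7500)
o2: d²=293 > ρ²=52 → inactive
F = F_att + ΣF_rep = (-19.7500,-0.2500)
Δp = p'−p = (-0.9875,-0.0125); α = Δx/Fx = (-79/80) / (-79/4) = 1/20
check: Δy/Fy = (-1/80) / (-1/4) = 1/20 ✓

α = 1/20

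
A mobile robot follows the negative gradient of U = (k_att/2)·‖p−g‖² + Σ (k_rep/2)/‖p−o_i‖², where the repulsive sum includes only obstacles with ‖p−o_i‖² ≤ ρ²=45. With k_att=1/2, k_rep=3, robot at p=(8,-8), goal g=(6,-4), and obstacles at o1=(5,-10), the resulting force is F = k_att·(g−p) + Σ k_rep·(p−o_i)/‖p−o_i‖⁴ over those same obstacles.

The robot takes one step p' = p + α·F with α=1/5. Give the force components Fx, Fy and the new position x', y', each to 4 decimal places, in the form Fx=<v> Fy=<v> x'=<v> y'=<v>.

F_att = 1/2·(g−p) = 1/2·(-2,4) = (-1.0000,2.0000)
o1: d²=13 ≤ ρ²=45; F_rep = 3·(3,2)/13² = (0.0533,0.0355)
F = F_att + ΣF_rep = (-0.9467,2.0355)
p' = p + 1/5·F = (7.8107,-7.5929)

Fx=-0.9467 Fy=2.0355 x'=7.8107 y'=-7.5929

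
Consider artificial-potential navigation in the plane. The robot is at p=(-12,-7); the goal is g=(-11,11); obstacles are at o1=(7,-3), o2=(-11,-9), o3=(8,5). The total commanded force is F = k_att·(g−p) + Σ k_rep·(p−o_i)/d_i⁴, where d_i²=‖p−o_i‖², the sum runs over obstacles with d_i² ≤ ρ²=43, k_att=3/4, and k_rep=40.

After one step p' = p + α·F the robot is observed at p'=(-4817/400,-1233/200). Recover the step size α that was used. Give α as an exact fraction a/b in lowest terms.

α = 1/20

F_att = 3/4·(g−p) = 3/4·(1,18) = (0.7500,13.5000)
o1: d²=377 > ρ²=43 → inactive
o2: d²=5 ≤ ρ²=43; F_rep = 40·(-1,2)/5² = (-1.6000,3.2000)
o3: d²=544 > ρ²=43 → inactive
F = F_att + ΣF_rep = (-0.8500,16.7000)
Δp = p'−p = (-0.0425,0.8350); α = Δx/Fx = (-17/400) / (-17/20) = 1/20
check: Δy/Fy = (167/200) / (167/10) = 1/20 ✓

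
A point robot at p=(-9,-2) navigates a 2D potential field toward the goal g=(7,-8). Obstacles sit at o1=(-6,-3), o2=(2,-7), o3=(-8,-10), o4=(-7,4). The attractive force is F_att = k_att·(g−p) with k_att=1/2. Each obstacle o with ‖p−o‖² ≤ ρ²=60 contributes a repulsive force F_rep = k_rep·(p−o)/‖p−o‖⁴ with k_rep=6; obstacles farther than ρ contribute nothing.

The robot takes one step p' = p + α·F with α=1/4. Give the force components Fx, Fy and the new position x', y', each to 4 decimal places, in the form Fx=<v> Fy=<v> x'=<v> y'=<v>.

Fx=7.8125 Fy=-2.9625 x'=-7.0469 y'=-2.7406

F_att = 1/2·(g−p) = 1/2·(16,-6) = (8.0000,-3.0000)
o1: d²=10 ≤ ρ²=60; F_rep = 6·(-3,1)/10² = (-0.1800,0.0600)
o2: d²=146 > ρ²=60 → inactive
o3: d²=65 > ρ²=60 → inactive
o4: d²=40 ≤ ρ²=60; F_rep = 6·(-2,-6)/40² = (-0.0075,-0.0225)
F = F_att + ΣF_rep = (7.8125,-2.9625)
p' = p + 1/4·F = (-7.0469,-2.7406)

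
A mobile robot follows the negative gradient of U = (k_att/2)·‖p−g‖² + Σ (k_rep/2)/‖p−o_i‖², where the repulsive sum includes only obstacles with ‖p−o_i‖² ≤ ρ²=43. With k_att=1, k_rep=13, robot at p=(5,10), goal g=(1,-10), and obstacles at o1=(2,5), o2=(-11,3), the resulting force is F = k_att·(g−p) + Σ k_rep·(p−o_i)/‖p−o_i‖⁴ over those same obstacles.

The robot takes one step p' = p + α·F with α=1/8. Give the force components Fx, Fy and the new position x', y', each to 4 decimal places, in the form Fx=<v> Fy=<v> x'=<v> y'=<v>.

F_att = 1·(g−p) = 1·(-4,-20) = (-4.0000,-20.0000)
o1: d²=34 ≤ ρ²=43; F_rep = 13·(3,5)/34² = (0.0337,0.0562)
o2: d²=305 > ρ²=43 → inactive
F = F_att + ΣF_rep = (-3.9663,-19.9438)
p' = p + 1/8·F = (4.5042,7.5070)

Fx=-3.9663 Fy=-19.9438 x'=4.5042 y'=7.5070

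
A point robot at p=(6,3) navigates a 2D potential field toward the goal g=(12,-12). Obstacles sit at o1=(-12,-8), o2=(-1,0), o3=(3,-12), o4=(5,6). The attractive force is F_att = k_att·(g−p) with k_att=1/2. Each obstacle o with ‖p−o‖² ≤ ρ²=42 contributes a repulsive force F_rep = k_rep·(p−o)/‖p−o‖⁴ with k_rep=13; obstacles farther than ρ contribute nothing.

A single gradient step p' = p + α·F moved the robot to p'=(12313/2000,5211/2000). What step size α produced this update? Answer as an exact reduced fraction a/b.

α = 1/20

F_att = 1/2·(g−p) = 1/2·(6,-15) = (3.0000,-7.5000)
o1: d²=445 > ρ²=42 → inactive
o2: d²=58 > ρ²=42 → inactive
o3: d²=234 > ρ²=42 → inactive
o4: d²=10 ≤ ρ²=42; F_rep = 13·(1,-3)/10² = (0.1300,-0.3900)
F = F_att + ΣF_rep = (3.1300,-7.8900)
Δp = p'−p = (0.1565,-0.3945); α = Δx/Fx = (313/2000) / (313/100) = 1/20
check: Δy/Fy = (-789/2000) / (-789/100) = 1/20 ✓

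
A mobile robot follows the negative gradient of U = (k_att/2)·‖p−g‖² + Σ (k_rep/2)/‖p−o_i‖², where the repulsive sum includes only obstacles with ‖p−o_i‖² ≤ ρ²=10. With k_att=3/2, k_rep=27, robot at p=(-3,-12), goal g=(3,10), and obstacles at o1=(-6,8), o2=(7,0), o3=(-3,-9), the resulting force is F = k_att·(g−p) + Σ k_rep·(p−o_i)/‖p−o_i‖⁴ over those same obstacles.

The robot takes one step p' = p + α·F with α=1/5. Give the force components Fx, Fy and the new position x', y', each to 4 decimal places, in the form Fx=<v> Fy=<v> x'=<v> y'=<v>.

F_att = 3/2·(g−p) = 3/2·(6,22) = (9.0000,33.0000)
o1: d²=409 > ρ²=10 → inactive
o2: d²=244 > ρ²=10 → inactive
o3: d²=9 ≤ ρ²=10; F_rep = 27·(0,-3)/9² = (0.0000,-1.0000)
F = F_att + ΣF_rep = (9.0000,32.0000)
p' = p + 1/5·F = (-1.2000,-5.6000)

Fx=9.0000 Fy=32.0000 x'=-1.2000 y'=-5.6000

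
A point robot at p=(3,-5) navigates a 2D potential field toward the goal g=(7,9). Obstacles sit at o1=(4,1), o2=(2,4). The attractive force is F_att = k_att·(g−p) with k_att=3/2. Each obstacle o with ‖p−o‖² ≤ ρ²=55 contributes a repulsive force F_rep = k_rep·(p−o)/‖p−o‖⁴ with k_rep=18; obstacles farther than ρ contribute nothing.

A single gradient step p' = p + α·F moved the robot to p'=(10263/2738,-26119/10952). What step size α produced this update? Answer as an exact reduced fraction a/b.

F_att = 3/2·(g−p) = 3/2·(4,14) = (6.0000,21.0000)
o1: d²=37 ≤ ρ²=55; F_rep = 18·(-1,-6)/37² = (-0.0131,-0.0789)
o2: d²=82 > ρ²=55 → inactive
F = F_att + ΣF_rep = (5.9869,20.9211)
Δp = p'−p = (0.7484,2.6151); α = Δx/Fx = (2049/2738) / (8196/1369) = 1/8
check: Δy/Fy = (28641/10952) / (28641/1369) = 1/8 ✓

α = 1/8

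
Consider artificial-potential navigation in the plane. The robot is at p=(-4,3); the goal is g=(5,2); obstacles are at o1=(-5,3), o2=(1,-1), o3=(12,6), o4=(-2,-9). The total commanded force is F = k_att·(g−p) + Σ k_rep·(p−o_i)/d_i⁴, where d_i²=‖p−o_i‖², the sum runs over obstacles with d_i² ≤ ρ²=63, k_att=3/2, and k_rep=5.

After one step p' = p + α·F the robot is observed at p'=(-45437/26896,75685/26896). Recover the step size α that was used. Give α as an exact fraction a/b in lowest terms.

F_att = 3/2·(g−p) = 3/2·(9,-1) = (13.5000,-1.5000)
o1: d²=1 ≤ ρ²=63; F_rep = 5·(1,0)/1² = (5.0000,0.0000)
o2: d²=41 ≤ ρ²=63; F_rep = 5·(-5,4)/41² = (-0.0149,0.0119)
o3: d²=265 > ρ²=63 → inactive
o4: d²=148 > ρ²=63 → inactive
F = F_att + ΣF_rep = (18.4851,-1.4881)
Δp = p'−p = (2.3106,-0.1860); α = Δx/Fx = (62147/26896) / (62147/3362) = 1/8
check: Δy/Fy = (-5003/26896) / (-5003/3362) = 1/8 ✓

α = 1/8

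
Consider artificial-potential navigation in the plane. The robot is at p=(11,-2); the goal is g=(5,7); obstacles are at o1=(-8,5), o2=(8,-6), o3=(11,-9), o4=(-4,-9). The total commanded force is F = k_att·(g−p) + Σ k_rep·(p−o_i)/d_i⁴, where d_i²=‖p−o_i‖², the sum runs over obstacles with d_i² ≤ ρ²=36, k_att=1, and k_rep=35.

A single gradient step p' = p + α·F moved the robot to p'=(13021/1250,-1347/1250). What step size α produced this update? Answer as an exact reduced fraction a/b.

F_att = 1·(g−p) = 1·(-6,9) = (-6.0000,9.0000)
o1: d²=410 > ρ²=36 → inactive
o2: d²=25 ≤ ρ²=36; F_rep = 35·(3,4)/25² = (0.1680,0.2240)
o3: d²=49 > ρ²=36 → inactive
o4: d²=274 > ρ²=36 → inactive
F = F_att + ΣF_rep = (-5.8320,9.2240)
Δp = p'−p = (-0.5832,0.9224); α = Δx/Fx = (-729/1250) / (-729/125) = 1/10
check: Δy/Fy = (1153/1250) / (1153/125) = 1/10 ✓

α = 1/10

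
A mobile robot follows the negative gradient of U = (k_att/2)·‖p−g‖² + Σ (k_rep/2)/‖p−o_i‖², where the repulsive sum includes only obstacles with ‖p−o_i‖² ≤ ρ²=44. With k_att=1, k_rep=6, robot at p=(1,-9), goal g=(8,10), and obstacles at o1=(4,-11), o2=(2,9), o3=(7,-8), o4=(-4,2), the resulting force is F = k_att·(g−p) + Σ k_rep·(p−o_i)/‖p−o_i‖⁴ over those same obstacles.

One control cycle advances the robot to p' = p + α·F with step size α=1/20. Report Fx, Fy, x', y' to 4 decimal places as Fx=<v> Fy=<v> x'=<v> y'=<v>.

Fx=6.8672 Fy=19.0666 x'=1.3434 y'=-8.0467

F_att = 1·(g−p) = 1·(7,19) = (7.0000,19.0000)
o1: d²=13 ≤ ρ²=44; F_rep = 6·(-3,2)/13² = (-0.1065,0.0710)
o2: d²=325 > ρ²=44 → inactive
o3: d²=37 ≤ ρ²=44; F_rep = 6·(-6,-1)/37² = (-0.0263,-0.0044)
o4: d²=146 > ρ²=44 → inactive
F = F_att + ΣF_rep = (6.8672,19.0666)
p' = p + 1/20·F = (1.3434,-8.0467)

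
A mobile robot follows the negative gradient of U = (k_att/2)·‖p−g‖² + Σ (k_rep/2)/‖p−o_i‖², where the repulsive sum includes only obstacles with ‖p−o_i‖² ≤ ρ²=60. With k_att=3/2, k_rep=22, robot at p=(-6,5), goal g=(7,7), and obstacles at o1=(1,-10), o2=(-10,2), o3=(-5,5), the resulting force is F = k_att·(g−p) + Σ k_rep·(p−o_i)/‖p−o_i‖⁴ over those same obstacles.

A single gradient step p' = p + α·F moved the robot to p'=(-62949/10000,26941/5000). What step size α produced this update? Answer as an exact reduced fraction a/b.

α = 1/8

F_att = 3/2·(g−p) = 3/2·(13,2) = (19.5000,3.0000)
o1: d²=274 > ρ²=60 → inactive
o2: d²=25 ≤ ρ²=60; F_rep = 22·(4,3)/25² = (0.1408,0.1056)
o3: d²=1 ≤ ρ²=60; F_rep = 22·(-1,0)/1² = (-22.0000,0.0000)
F = F_att + ΣF_rep = (-2.3592,3.1056)
Δp = p'−p = (-0.2949,0.3882); α = Δx/Fx = (-2949/10000) / (-2949/1250) = 1/8
check: Δy/Fy = (1941/5000) / (1941/625) = 1/8 ✓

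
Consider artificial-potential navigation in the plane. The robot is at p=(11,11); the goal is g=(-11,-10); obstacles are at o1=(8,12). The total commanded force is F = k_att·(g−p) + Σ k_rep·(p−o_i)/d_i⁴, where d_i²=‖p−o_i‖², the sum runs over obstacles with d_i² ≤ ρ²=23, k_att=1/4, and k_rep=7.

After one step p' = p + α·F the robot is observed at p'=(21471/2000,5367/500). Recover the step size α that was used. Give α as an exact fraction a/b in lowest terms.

α = 1/20

F_att = 1/4·(g−p) = 1/4·(-22,-21) = (-5.5000,-5.2500)
o1: d²=10 ≤ ρ²=23; F_rep = 7·(3,-1)/10² = (0.2100,-0.0700)
F = F_att + ΣF_rep = (-5.2900,-5.3200)
Δp = p'−p = (-0.2645,-0.2660); α = Δx/Fx = (-529/2000) / (-529/100) = 1/20
check: Δy/Fy = (-133/500) / (-133/25) = 1/20 ✓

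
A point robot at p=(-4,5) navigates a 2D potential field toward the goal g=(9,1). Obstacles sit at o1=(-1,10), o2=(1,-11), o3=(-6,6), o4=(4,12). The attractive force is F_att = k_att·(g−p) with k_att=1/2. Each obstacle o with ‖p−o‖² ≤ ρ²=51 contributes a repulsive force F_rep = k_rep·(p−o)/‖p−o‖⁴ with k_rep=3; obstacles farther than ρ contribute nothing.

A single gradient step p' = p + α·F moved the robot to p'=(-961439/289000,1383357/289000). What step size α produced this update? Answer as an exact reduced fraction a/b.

F_att = 1/2·(g−p) = 1/2·(13,-4) = (6.5000,-2.0000)
o1: d²=34 ≤ ρ²=51; F_rep = 3·(-3,-5)/34² = (-0.0078,-0.0130)
o2: d²=281 > ρ²=51 → inactive
o3: d²=5 ≤ ρ²=51; F_rep = 3·(2,-1)/5² = (0.2400,-0.1200)
o4: d²=113 > ρ²=51 → inactive
F = F_att + ΣF_rep = (6.7322,-2.1330)
Δp = p'−p = (0.6732,-0.2133); α = Δx/Fx = (194561/289000) / (194561/28900) = 1/10
check: Δy/Fy = (-61643/289000) / (-61643/28900) = 1/10 ✓

α = 1/10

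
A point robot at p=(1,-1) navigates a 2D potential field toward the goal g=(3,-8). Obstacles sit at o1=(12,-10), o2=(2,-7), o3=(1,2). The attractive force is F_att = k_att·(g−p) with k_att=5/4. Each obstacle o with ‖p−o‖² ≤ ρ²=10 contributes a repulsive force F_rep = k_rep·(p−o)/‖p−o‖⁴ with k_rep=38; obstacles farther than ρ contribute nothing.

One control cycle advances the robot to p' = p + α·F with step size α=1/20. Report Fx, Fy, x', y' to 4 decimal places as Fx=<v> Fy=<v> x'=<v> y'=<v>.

Fx=2.5000 Fy=-10.1574 x'=1.1250 y'=-1.5079

F_att = 5/4·(g−p) = 5/4·(2,-7) = (2.5000,-8.7500)
o1: d²=202 > ρ²=10 → inactive
o2: d²=37 > ρ²=10 → inactive
o3: d²=9 ≤ ρ²=10; F_rep = 38·(0,-3)/9² = (0.0000,-1.4074)
F = F_att + ΣF_rep = (2.5000,-10.1574)
p' = p + 1/20·F = (1.1250,-1.5079)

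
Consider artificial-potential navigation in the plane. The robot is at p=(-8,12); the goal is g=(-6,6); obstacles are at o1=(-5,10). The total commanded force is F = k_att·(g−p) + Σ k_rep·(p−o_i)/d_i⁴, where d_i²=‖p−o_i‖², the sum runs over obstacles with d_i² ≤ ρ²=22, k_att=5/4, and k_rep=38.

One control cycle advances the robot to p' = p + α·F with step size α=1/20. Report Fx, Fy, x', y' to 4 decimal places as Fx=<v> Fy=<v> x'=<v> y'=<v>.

F_att = 5/4·(g−p) = 5/4·(2,-6) = (2.5000,-7.5000)
o1: d²=13 ≤ ρ²=22; F_rep = 38·(-3,2)/13² = (-0.6746,0.4497)
F = F_att + ΣF_rep = (1.8254,-7.0503)
p' = p + 1/20·F = (-7.9087,11.6475)

Fx=1.8254 Fy=-7.0503 x'=-7.9087 y'=11.6475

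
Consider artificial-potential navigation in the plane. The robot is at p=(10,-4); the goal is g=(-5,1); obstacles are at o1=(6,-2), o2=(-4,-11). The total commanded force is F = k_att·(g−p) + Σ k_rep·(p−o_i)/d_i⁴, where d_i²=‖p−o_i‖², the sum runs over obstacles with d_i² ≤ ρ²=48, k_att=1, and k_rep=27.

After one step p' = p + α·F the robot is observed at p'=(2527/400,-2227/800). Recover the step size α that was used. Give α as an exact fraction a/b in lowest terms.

α = 1/4

F_att = 1·(g−p) = 1·(-15,5) = (-15.0000,5.0000)
o1: d²=20 ≤ ρ²=48; F_rep = 27·(4,-2)/20² = (0.2700,-0.1350)
o2: d²=245 > ρ²=48 → inactive
F = F_att + ΣF_rep = (-14.7300,4.8650)
Δp = p'−p = (-3.6825,1.2163); α = Δx/Fx = (-1473/400) / (-1473/100) = 1/4
check: Δy/Fy = (973/800) / (973/200) = 1/4 ✓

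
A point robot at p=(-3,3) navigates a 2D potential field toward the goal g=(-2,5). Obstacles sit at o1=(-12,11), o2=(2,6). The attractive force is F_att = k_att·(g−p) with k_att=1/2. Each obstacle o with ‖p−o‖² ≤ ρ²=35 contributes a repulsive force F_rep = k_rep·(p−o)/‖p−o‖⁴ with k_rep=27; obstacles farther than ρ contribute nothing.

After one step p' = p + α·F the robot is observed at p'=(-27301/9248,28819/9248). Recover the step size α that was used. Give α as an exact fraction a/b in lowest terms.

F_att = 1/2·(g−p) = 1/2·(1,2) = (0.5000,1.0000)
o1: d²=145 > ρ²=35 → inactive
o2: d²=34 ≤ ρ²=35; F_rep = 27·(-5,-3)/34² = (-0.1168,-0.0701)
F = F_att + ΣF_rep = (0.3832,0.9299)
Δp = p'−p = (0.0479,0.1162); α = Δx/Fx = (443/9248) / (443/1156) = 1/8
check: Δy/Fy = (1075/9248) / (1075/1156) = 1/8 ✓

α = 1/8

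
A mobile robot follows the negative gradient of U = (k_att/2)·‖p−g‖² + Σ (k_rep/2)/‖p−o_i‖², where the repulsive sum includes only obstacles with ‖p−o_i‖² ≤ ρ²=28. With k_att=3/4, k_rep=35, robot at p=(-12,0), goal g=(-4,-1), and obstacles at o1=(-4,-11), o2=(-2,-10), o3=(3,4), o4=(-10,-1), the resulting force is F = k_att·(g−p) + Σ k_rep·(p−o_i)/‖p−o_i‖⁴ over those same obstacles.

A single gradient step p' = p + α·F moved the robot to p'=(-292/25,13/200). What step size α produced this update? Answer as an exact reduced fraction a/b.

F_att = 3/4·(g−p) = 3/4·(8,-1) = (6.0000,-0.7500)
o1: d²=185 > ρ²=28 → inactive
o2: d²=200 > ρ²=28 → inactive
o3: d²=241 > ρ²=28 → inactive
o4: d²=5 ≤ ρ²=28; F_rep = 35·(-2,1)/5² = (-2.8000,1.4000)
F = F_att + ΣF_rep = (3.2000,0.6500)
Δp = p'−p = (0.3200,0.0650); α = Δx/Fx = (8/25) / (16/5) = 1/10
check: Δy/Fy = (13/200) / (13/20) = 1/10 ✓

α = 1/10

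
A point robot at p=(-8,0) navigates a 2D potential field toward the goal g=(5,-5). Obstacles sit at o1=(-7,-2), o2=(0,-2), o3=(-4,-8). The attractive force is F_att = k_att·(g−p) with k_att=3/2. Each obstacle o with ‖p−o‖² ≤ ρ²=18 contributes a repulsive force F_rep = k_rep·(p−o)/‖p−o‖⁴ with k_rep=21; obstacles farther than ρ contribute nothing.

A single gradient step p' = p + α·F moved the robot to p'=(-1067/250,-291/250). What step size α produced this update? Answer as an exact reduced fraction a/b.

F_att = 3/2·(g−p) = 3/2·(13,-5) = (19.5000,-7.5000)
o1: d²=5 ≤ ρ²=18; F_rep = 21·(-1,2)/5² = (-0.8400,1.6800)
o2: d²=68 > ρ²=18 → inactive
o3: d²=80 > ρ²=18 → inactive
F = F_att + ΣF_rep = (18.6600,-5.8200)
Δp = p'−p = (3.7320,-1.1640); α = Δx/Fx = (933/250) / (933/50) = 1/5
check: Δy/Fy = (-291/250) / (-291/50) = 1/5 ✓

α = 1/5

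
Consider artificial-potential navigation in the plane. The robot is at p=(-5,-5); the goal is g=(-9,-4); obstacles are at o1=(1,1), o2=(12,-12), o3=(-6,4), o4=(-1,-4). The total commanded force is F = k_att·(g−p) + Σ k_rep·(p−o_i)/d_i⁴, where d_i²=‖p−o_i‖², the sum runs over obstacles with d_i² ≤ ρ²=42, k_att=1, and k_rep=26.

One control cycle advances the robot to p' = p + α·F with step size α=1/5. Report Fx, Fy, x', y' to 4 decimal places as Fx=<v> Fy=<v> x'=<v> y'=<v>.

Fx=-4.3599 Fy=0.9100 x'=-5.8720 y'=-4.8180

F_att = 1·(g−p) = 1·(-4,1) = (-4.0000,1.0000)
o1: d²=72 > ρ²=42 → inactive
o2: d²=338 > ρ²=42 → inactive
o3: d²=82 > ρ²=42 → inactive
o4: d²=17 ≤ ρ²=42; F_rep = 26·(-4,-1)/17² = (-0.3599,-0.0900)
F = F_att + ΣF_rep = (-4.3599,0.9100)
p' = p + 1/5·F = (-5.8720,-4.8180)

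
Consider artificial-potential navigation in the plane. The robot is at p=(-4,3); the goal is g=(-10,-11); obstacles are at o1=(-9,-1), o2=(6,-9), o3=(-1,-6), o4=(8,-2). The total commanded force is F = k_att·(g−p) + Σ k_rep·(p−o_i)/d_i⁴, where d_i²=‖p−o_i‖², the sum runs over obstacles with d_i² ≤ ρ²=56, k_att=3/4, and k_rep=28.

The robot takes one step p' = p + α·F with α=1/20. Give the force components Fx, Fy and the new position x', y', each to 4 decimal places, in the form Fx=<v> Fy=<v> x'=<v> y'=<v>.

Fx=-4.4167 Fy=-10.4334 x'=-4.2208 y'=2.4783

F_att = 3/4·(g−p) = 3/4·(-6,-14) = (-4.5000,-10.5000)
o1: d²=41 ≤ ρ²=56; F_rep = 28·(5,4)/41² = (0.0833,0.0666)
o2: d²=244 > ρ²=56 → inactive
o3: d²=90 > ρ²=56 → inactive
o4: d²=169 > ρ²=56 → inactive
F = F_att + ΣF_rep = (-4.4167,-10.4334)
p' = p + 1/20·F = (-4.2208,2.4783)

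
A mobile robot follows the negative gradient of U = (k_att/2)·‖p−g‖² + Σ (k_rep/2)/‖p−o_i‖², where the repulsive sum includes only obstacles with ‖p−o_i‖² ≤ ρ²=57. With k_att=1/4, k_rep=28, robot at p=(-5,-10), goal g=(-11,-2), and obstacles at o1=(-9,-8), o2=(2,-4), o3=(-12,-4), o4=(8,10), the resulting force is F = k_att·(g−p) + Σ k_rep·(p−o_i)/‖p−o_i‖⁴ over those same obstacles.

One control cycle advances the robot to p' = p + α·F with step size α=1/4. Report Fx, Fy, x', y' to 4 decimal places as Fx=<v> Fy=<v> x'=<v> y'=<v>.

Fx=-1.2200 Fy=1.8600 x'=-5.3050 y'=-9.5350

F_att = 1/4·(g−p) = 1/4·(-6,8) = (-1.5000,2.0000)
o1: d²=20 ≤ ρ²=57; F_rep = 28·(4,-2)/20² = (0.2800,-0.1400)
o2: d²=85 > ρ²=57 → inactive
o3: d²=85 > ρ²=57 → inactive
o4: d²=569 > ρ²=57 → inactive
F = F_att + ΣF_rep = (-1.2200,1.8600)
p' = p + 1/4·F = (-5.3050,-9.5350)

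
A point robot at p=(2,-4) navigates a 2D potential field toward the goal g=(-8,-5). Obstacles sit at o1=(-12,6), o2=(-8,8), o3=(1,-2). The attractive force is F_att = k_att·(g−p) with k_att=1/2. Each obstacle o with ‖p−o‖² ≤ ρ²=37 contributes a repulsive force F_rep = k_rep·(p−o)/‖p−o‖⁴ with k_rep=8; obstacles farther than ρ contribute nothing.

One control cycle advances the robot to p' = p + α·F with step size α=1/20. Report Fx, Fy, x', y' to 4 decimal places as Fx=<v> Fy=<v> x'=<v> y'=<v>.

Fx=-4.6800 Fy=-1.1400 x'=1.7660 y'=-4.0570

F_att = 1/2·(g−p) = 1/2·(-10,-1) = (-5.0000,-0.5000)
o1: d²=296 > ρ²=37 → inactive
o2: d²=244 > ρ²=37 → inactive
o3: d²=5 ≤ ρ²=37; F_rep = 8·(1,-2)/5² = (0.3200,-0.6400)
F = F_att + ΣF_rep = (-4.6800,-1.1400)
p' = p + 1/20·F = (1.7660,-4.0570)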